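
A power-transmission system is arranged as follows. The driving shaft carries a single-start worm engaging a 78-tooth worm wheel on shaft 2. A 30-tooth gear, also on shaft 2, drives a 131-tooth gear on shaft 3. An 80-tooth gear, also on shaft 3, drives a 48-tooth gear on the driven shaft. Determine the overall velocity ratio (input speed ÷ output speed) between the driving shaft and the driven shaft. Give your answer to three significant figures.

Each stage contributes driven/driver: worm 78/1 = 78, gear mesh 131/30 = 4.3667, gear mesh 48/80 = 0.6.
Overall: 78 × 4.3667 × 0.6 = 204.36.

204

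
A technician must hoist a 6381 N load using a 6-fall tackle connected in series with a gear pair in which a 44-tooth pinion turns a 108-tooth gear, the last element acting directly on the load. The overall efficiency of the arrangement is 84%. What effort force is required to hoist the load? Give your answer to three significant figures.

516 N

Block-and-tackle MA = number of supporting rope parts = 6.
Gear pair MA = 108/44 = 2.4545.
Combined ideal MA = 6 × 2.4545 = 14.727.
Actual MA = 14.727 × 0.84 = 12.371.
Effort = load / actual MA = 6381 / 12.371 = 515.81 N.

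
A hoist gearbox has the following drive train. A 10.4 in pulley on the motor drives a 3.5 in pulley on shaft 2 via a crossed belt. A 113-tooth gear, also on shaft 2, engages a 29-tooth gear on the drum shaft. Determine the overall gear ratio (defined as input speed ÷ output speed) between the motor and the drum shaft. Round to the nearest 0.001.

Each stage contributes driven/driver: belt 3.5/10.4 = 0.33654, gear mesh 29/113 = 0.25664.
Overall: 0.33654 × 0.25664 = 0.086368.

0.086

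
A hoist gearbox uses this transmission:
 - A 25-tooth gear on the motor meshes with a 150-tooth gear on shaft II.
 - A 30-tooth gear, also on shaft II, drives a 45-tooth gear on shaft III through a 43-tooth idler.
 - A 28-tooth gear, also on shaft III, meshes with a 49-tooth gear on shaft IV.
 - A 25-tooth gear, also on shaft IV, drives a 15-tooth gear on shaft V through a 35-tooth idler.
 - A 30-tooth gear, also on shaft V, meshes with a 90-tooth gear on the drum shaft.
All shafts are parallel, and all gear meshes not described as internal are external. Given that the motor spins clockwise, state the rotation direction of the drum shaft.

the motor → shaft II: external mesh, 1 reversal → CCW.
shaft II → shaft III: driver → idler → driven is 2 external meshes, 2 reversals → CCW.
shaft III → shaft IV: external mesh, 1 reversal → CW.
shaft IV → shaft V: driver → idler → driven is 2 external meshes, 2 reversals → CW.
shaft V → the drum shaft: external mesh, 1 reversal → CCW.
7 reversals in total — an odd number — so the drum shaft turns opposite to the motor.

anticlockwise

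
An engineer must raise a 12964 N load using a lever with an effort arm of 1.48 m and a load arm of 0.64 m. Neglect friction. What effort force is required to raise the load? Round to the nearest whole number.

5606 N

Lever MA = effort arm / load arm = 1.48/0.64 = 2.3125.
Effort = load / MA = 12964 / 2.3125 = 5606.1 N.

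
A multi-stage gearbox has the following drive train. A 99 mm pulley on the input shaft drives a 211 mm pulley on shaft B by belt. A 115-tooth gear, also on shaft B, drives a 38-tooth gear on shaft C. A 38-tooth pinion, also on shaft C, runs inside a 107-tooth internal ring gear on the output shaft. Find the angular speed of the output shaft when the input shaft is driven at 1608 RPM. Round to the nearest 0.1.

810.9 RPM

belt 211/99 = 2.1313 → 1608/2.1313 = 754.46 RPM
gear mesh 38/115 = 0.33043 → 754.46/0.33043 = 2283.2 RPM
internal gear 107/38 = 2.8158 → 2283.2/2.8158 = 810.87 RPM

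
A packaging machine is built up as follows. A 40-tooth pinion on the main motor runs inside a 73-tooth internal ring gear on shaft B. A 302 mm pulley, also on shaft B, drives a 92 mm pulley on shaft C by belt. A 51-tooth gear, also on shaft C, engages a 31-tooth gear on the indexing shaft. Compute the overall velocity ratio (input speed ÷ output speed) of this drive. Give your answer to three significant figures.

0.338

Each stage contributes driven/driver: internal gear 73/40 = 1.825, belt 92/302 = 0.30464, gear mesh 31/51 = 0.60784.
Overall: 1.825 × 0.30464 × 0.60784 = 0.33794.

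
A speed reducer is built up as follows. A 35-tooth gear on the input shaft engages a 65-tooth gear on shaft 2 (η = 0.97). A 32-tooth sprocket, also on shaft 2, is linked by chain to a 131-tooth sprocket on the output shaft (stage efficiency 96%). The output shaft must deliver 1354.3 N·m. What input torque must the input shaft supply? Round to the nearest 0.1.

191.3 N·m

Overall ratio R = 1.8571 × 4.0938 = 7.6027; overall efficiency η = 0.97 × 0.96 = 0.9312.
Input torque = output torque / (R × η) = 1354.3 / (7.6027 × 0.9312) = 191.3 N·m.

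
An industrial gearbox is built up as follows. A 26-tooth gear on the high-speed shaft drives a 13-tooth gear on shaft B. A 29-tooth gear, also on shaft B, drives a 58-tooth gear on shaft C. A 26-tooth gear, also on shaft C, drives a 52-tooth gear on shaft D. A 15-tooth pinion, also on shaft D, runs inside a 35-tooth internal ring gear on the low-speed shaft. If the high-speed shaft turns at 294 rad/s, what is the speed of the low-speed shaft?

63 rad/s

gear mesh 13/26 = 0.5 → 294/0.5 = 588 rad/s
gear mesh 58/29 = 2 → 588/2 = 294 rad/s
gear mesh 52/26 = 2 → 294/2 = 147 rad/s
internal gear 35/15 = 2.3333 → 147/2.3333 = 63 rad/s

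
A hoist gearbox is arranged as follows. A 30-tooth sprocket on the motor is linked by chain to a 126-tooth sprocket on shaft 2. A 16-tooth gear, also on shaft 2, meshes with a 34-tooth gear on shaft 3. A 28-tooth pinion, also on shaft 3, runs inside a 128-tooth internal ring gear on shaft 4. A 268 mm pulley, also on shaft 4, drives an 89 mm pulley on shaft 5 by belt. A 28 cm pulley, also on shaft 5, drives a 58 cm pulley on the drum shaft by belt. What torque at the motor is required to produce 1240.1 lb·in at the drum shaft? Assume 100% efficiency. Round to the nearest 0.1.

Overall ratio R = 4.2 × 2.125 × 4.5714 × 0.33209 × 2.0714 = 28.066.
Input torque = output torque / R = 1240.1 / 28.066 = 44.185 lb·in.

44.2 lb·in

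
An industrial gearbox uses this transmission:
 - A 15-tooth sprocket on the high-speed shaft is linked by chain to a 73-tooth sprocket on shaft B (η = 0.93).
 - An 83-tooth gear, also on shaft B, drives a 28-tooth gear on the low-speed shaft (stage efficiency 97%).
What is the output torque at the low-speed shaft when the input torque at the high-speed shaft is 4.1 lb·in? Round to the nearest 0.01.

6.07 lb·in

Chain: ratio = 73/15 = 4.8667; torque at shaft B = 4.1 × 4.8667 × 0.93 = 18.557 lb·in.
Gear mesh: ratio = 28/83 = 0.33735; torque at the low-speed shaft = 18.557 × 0.33735 × 0.97 = 6.0723 lb·in.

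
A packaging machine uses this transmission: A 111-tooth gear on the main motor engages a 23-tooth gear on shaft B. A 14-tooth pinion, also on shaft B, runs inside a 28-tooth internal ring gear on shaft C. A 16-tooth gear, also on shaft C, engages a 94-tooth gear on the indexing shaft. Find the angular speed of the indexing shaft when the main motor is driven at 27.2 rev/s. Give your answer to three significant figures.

gear mesh 23/111 = 0.20721 → 27.2/0.20721 = 131.27 rev/s
internal gear 28/14 = 2 → 131.27/2 = 65.635 rev/s
gear mesh 94/16 = 5.875 → 65.635/5.875 = 11.172 rev/s

11.2 rev/s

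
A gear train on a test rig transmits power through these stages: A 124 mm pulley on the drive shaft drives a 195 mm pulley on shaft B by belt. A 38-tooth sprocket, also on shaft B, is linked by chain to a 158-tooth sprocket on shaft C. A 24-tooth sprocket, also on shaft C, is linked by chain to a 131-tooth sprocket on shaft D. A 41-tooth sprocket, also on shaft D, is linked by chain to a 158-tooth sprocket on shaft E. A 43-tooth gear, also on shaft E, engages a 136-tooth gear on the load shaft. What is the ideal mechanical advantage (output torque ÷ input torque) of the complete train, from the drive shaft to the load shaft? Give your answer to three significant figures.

Each stage contributes driven/driver: belt 195/124 = 1.5726, chain 158/38 = 4.1579, chain 131/24 = 5.4583, chain 158/41 = 3.8537, gear mesh 136/43 = 3.1628.
Overall: 1.5726 × 4.1579 × 5.4583 × 3.8537 × 3.1628 = 435.

435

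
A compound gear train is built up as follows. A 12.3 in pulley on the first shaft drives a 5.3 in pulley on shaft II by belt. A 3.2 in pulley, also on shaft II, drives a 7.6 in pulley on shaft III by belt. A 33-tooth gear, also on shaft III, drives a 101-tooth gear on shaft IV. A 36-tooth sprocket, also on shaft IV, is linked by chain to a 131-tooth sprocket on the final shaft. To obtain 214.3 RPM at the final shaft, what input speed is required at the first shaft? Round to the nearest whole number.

2442 RPM

Overall ratio R = 0.43089 × 2.375 × 3.0606 × 3.6389 = 11.398.
Required input speed = output speed × R = 214.3 × 11.398 = 2442.5 RPM.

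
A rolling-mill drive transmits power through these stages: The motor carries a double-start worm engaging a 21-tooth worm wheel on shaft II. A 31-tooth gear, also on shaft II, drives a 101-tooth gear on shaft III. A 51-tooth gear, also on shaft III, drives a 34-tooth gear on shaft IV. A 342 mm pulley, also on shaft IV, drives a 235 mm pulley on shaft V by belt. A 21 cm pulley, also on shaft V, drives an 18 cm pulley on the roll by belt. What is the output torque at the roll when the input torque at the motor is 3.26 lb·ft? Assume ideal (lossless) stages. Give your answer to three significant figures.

43.8 lb·ft

After the worm (21/2): 3.26 × 10.5 = 34.23 lb·ft
After the gear mesh (101/31): 34.23 × 3.2581 = 111.52 lb·ft
After the gear mesh (34/51): 111.52 × 0.66667 = 74.349 lb·ft
After the belt (235/342): 74.349 × 0.68713 = 51.088 lb·ft
After the belt (18/21): 51.088 × 0.85714 = 43.79 lb·ft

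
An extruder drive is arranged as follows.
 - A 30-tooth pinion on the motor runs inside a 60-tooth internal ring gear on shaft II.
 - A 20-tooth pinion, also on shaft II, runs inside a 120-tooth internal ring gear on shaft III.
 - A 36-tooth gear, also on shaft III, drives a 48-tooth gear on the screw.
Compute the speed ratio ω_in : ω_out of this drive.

Each stage contributes driven/driver: internal gear 60/30 = 2, internal gear 120/20 = 6, gear mesh 48/36 = 1.3333.
Overall: 2 × 6 × 1.3333 = 16.

16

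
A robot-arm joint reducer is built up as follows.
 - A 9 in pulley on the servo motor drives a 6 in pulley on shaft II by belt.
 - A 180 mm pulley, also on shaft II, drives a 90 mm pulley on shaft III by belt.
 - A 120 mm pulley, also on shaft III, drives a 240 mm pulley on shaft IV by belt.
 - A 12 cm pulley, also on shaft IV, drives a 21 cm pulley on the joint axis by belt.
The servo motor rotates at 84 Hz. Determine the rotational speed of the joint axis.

72 Hz

the servo motor → shaft II (belt, 6/9): 84 ÷ 0.66667 = 126 Hz
shaft II → shaft III (belt, 90/180): 126 ÷ 0.5 = 252 Hz
shaft III → shaft IV (belt, 240/120): 252 ÷ 2 = 126 Hz
shaft IV → the joint axis (belt, 21/12): 126 ÷ 1.75 = 72 Hz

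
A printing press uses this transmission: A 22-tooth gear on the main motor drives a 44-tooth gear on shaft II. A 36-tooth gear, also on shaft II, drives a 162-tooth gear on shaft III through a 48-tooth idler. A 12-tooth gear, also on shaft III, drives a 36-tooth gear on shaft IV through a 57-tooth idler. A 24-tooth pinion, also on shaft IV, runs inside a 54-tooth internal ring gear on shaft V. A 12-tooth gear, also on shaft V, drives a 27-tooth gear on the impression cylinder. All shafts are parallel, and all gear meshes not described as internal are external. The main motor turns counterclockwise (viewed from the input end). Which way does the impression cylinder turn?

counterclockwise

the main motor → shaft II: external mesh, 1 reversal → CW.
shaft II → shaft III: driver → idler → driven is 2 external meshes, 2 reversals → CW.
shaft III → shaft IV: driver → idler → driven is 2 external meshes, 2 reversals → CW.
shaft IV → shaft V: internal mesh, same direction → CW.
shaft V → the impression cylinder: external mesh, 1 reversal → CCW.
6 reversals in total — an even number — so the impression cylinder turns the same way as the main motor.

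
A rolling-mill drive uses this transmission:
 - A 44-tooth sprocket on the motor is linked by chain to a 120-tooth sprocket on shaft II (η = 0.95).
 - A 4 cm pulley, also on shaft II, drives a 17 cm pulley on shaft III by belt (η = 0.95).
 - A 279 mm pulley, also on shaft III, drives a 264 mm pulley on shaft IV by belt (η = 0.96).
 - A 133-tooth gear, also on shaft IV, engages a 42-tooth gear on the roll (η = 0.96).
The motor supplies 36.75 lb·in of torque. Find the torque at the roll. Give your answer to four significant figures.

Chain: ratio = 120/44 = 2.7273; torque at shaft II = 36.75 × 2.7273 × 0.95 = 95.216 lb·in.
Belt: ratio = 17/4 = 4.25; torque at shaft III = 95.216 × 4.25 × 0.95 = 384.43 lb·in.
Belt: ratio = 264/279 = 0.94624; torque at shaft IV = 384.43 × 0.94624 × 0.96 = 349.22 lb·in.
Gear mesh: ratio = 42/133 = 0.31579; torque at the roll = 349.22 × 0.31579 × 0.96 = 105.87 lb·in.

105.9 lb·in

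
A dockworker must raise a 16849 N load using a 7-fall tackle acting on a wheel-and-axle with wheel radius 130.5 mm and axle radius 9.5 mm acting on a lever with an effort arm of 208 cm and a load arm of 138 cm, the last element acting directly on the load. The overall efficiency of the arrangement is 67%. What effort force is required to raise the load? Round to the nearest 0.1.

Block-and-tackle MA = number of supporting rope parts = 7.
Wheel-and-axle MA = R/r = 130.5/9.5 = 13.737.
Lever MA = effort arm / load arm = 208/138 = 1.5072.
Combined ideal MA = 7 × 13.737 × 1.5072 = 144.93.
Actual MA = 144.93 × 0.67 = 97.106.
Effort = load / actual MA = 16849 / 97.106 = 173.51 N.

173.5 N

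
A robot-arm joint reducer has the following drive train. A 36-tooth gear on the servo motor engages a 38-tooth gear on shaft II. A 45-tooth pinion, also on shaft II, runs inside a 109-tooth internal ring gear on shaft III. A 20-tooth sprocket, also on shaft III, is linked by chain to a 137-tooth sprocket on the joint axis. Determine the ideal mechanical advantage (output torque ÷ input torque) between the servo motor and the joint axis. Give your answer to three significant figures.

Each stage contributes driven/driver: gear mesh 38/36 = 1.0556, internal gear 109/45 = 2.4222, chain 137/20 = 6.85.
Overall: 1.0556 × 2.4222 × 6.85 = 17.514.

17.5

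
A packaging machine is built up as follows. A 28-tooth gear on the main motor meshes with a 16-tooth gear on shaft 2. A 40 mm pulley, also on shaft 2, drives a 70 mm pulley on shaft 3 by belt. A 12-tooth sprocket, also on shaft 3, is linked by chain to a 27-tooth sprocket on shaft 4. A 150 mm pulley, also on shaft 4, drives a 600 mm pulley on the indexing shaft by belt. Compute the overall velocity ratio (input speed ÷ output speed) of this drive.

Each stage contributes driven/driver: gear mesh 16/28 = 0.57143, belt 70/40 = 1.75, chain 27/12 = 2.25, belt 600/150 = 4.
Overall: 0.57143 × 1.75 × 2.25 × 4 = 9.

9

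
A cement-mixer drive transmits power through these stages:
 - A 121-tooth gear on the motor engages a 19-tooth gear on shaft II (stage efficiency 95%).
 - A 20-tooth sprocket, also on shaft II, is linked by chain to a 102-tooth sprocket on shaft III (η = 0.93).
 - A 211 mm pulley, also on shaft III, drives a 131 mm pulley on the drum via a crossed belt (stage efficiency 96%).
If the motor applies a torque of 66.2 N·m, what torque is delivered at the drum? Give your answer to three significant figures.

27.9 N·m

After the gear mesh (19/121): 66.2 × 0.15702 × 0.95 = 9.8753 N·m
After the chain (102/20): 9.8753 × 5.1 × 0.93 = 46.838 N·m
After the belt (131/211): 46.838 × 0.62085 × 0.96 = 27.917 N·m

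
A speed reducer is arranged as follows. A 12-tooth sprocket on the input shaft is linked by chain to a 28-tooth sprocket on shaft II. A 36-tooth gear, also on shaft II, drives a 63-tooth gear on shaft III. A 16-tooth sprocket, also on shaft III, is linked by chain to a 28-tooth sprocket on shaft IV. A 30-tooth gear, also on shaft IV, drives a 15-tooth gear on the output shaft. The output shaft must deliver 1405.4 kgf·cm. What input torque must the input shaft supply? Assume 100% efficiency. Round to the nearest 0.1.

393.3 kgf·cm

Overall ratio R = 2.3333 × 1.75 × 1.75 × 0.5 = 3.5729.
Input torque = output torque / R = 1405.4 / 3.5729 = 393.35 kgf·cm.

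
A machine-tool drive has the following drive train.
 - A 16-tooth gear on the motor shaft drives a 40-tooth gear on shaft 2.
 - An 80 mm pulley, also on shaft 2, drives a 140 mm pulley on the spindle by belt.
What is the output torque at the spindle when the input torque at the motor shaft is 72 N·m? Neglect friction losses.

Gear mesh: ratio = 40/16 = 2.5; torque at shaft 2 = 72 × 2.5 = 180 N·m.
Belt: ratio = 140/80 = 1.75; torque at the spindle = 180 × 1.75 = 315 N·m.

315 N·m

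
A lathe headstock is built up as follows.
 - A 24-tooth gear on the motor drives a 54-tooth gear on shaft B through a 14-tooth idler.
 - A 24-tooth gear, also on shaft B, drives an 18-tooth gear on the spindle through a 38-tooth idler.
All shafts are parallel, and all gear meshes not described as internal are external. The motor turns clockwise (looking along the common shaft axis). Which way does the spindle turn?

clockwise

the motor → shaft B: driver → idler → driven is 2 external meshes, 2 reversals → CW.
shaft B → the spindle: driver → idler → driven is 2 external meshes, 2 reversals → CW.
4 reversals in total — an even number — so the spindle turns the same way as the motor.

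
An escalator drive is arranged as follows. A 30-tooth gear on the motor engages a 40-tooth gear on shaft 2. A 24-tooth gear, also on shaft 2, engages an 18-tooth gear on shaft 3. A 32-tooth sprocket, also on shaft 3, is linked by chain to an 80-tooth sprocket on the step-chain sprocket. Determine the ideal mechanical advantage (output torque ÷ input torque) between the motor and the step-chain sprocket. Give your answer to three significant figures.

2.50

Each stage contributes driven/driver: gear mesh 40/30 = 1.3333, gear mesh 18/24 = 0.75, chain 80/32 = 2.5.
Overall: 1.3333 × 0.75 × 2.5 = 2.5.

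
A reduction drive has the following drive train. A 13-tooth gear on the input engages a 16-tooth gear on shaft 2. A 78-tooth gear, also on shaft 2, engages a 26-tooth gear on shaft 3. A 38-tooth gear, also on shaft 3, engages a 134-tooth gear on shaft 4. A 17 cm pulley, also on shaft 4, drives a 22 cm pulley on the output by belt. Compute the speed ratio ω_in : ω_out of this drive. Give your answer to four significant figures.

1.872

Each stage contributes driven/driver: gear mesh 16/13 = 1.2308, gear mesh 26/78 = 0.33333, gear mesh 134/38 = 3.5263, belt 22/17 = 1.2941.
Overall: 1.2308 × 0.33333 × 3.5263 × 1.2941 = 1.8722.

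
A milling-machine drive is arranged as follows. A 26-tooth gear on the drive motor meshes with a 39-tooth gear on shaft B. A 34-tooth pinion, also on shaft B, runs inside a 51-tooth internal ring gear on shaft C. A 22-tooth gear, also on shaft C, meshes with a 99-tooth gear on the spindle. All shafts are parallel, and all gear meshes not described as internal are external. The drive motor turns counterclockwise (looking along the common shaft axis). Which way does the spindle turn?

counterclockwise

the drive motor → shaft B: external mesh, 1 reversal → CW.
shaft B → shaft C: internal mesh, same direction → CW.
shaft C → the spindle: external mesh, 1 reversal → CCW.
2 reversals in total — an even number — so the spindle turns the same way as the drive motor.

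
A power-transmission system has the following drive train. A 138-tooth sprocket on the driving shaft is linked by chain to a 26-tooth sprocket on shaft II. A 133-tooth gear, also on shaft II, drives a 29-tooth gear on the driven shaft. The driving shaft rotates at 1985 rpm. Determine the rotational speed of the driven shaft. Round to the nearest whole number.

48319 rpm

the driving shaft → shaft II (chain, 26/138): 1985 ÷ 0.18841 = 10536 rpm
shaft II → the driven shaft (gear mesh, 29/133): 10536 ÷ 0.21805 = 48319 rpm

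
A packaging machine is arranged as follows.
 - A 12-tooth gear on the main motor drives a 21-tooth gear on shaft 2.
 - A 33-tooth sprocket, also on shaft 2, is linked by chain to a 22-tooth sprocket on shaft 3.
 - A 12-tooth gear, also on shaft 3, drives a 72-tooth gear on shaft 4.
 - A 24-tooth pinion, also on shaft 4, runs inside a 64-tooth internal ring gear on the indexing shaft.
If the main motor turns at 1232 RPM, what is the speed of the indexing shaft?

66 RPM

Gear mesh: ratio = 21/12 = 1.75, so shaft 2 turns at 1232 / 1.75 = 704 RPM.
Chain: ratio = 22/33 = 0.66667, so shaft 3 turns at 704 / 0.66667 = 1056 RPM.
Gear mesh: ratio = 72/12 = 6, so shaft 4 turns at 1056 / 6 = 176 RPM.
Internal gear: ratio = 64/24 = 2.6667, so the indexing shaft turns at 176 / 2.6667 = 66 RPM.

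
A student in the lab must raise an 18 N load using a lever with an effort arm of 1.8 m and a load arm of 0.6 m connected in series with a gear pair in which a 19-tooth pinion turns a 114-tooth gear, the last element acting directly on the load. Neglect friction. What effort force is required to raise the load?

1 N

Lever MA = effort arm / load arm = 1.8/0.6 = 3.
Gear pair MA = 114/19 = 6.
Combined ideal MA = 3 × 6 = 18.
Effort = load / MA = 18 / 18 = 1 N.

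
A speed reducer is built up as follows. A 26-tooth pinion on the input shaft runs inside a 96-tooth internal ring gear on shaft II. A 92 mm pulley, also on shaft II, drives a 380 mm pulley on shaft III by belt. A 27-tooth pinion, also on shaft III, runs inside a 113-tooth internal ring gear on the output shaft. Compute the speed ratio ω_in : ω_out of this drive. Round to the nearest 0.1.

Each stage contributes driven/driver: internal gear 96/26 = 3.6923, belt 380/92 = 4.1304, internal gear 113/27 = 4.1852.
Overall: 3.6923 × 4.1304 × 4.1852 = 63.828.

63.8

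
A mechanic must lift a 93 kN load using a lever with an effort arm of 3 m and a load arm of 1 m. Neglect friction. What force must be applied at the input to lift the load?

Lever MA = effort arm / load arm = 3/1 = 3.
Effort = load / MA = 93 / 3 = 31 kN.

31 kN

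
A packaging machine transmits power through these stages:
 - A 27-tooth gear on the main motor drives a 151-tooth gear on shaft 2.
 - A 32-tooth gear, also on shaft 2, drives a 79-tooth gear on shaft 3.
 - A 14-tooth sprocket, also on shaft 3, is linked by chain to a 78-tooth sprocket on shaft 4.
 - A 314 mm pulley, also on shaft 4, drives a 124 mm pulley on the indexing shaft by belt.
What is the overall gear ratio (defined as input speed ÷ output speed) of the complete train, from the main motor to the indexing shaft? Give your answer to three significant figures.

30.4

Each stage contributes driven/driver: gear mesh 151/27 = 5.5926, gear mesh 79/32 = 2.4688, chain 78/14 = 5.5714, belt 124/314 = 0.3949.
Overall: 5.5926 × 2.4688 × 5.5714 × 0.3949 = 30.377.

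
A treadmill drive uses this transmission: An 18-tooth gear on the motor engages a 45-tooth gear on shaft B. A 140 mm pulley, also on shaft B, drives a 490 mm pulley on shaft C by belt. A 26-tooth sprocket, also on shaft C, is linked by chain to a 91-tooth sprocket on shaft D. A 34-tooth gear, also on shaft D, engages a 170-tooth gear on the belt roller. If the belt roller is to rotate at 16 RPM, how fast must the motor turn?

Overall ratio R = 2.5 × 3.5 × 3.5 × 5 = 153.12.
Required input speed = output speed × R = 16 × 153.12 = 2450 RPM.

2450 RPM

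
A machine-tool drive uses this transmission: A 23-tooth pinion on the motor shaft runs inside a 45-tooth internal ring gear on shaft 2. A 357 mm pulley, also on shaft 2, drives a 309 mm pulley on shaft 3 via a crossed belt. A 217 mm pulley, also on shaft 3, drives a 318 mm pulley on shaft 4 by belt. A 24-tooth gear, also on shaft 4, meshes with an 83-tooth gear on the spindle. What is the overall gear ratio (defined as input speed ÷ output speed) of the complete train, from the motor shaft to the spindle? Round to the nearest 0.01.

8.58

Each stage contributes driven/driver: internal gear 45/23 = 1.9565, belt 309/357 = 0.86555, belt 318/217 = 1.4654, gear mesh 83/24 = 3.4583.
Overall: 1.9565 × 0.86555 × 1.4654 × 3.4583 = 8.5824.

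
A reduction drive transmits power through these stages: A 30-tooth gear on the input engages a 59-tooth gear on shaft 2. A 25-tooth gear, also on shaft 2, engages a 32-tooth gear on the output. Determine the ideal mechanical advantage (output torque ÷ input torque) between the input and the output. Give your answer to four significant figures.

2.517

Each stage contributes driven/driver: gear mesh 59/30 = 1.9667, gear mesh 32/25 = 1.28.
Overall: 1.9667 × 1.28 = 2.5173.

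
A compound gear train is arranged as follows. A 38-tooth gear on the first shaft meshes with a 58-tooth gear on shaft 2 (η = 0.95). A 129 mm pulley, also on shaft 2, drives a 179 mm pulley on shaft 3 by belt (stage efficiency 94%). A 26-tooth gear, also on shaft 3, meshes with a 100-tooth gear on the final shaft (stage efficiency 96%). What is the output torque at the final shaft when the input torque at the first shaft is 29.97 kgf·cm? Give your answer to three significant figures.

gear mesh 58/38 = 1.5263 → τ = 29.97·1.5263·0.95 = 43.456 kgf·cm
belt 179/129 = 1.3876 → τ = 43.456·1.3876·0.94 = 56.682 kgf·cm
gear mesh 100/26 = 3.8462 → τ = 56.682·3.8462·0.96 = 209.29 kgf·cm

209 kgf·cm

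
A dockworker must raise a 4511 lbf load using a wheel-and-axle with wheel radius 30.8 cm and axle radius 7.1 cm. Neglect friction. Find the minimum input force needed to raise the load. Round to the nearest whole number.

Wheel-and-axle MA = R/r = 30.8/7.1 = 4.338.
Effort = load / MA = 4511 / 4.338 = 1039.9 lbf.

1040 lbf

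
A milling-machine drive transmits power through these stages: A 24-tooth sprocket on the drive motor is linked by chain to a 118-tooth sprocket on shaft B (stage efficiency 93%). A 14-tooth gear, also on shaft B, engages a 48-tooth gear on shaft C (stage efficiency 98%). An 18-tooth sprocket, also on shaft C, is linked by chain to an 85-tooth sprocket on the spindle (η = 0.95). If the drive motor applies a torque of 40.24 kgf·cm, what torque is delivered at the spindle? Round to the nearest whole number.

After the chain (118/24): 40.24 × 4.9167 × 0.93 = 184 kgf·cm
After the gear mesh (48/14): 184 × 3.4286 × 0.98 = 618.23 kgf·cm
After the chain (85/18): 618.23 × 4.7222 × 0.95 = 2773.5 kgf·cm

2773 kgf·cm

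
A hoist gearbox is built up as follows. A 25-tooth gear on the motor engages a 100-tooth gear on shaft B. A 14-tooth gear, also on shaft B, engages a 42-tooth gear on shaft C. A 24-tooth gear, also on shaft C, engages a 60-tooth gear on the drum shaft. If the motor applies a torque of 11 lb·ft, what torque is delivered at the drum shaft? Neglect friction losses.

gear mesh 100/25 = 4 → τ = 11·4 = 44 lb·ft
gear mesh 42/14 = 3 → τ = 44·3 = 132 lb·ft
gear mesh 60/24 = 2.5 → τ = 132·2.5 = 330 lb·ft

330 lb·ft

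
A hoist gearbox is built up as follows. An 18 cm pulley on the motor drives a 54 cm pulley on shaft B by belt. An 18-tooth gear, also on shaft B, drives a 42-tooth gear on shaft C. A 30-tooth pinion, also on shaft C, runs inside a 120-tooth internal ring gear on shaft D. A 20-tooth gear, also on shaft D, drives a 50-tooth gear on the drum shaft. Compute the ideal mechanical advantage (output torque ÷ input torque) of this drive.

Each stage contributes driven/driver: belt 54/18 = 3, gear mesh 42/18 = 2.3333, internal gear 120/30 = 4, gear mesh 50/20 = 2.5.
Overall: 3 × 2.3333 × 4 × 2.5 = 70.

70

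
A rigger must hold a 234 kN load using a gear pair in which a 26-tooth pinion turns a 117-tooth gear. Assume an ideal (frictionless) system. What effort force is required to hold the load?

Gear pair MA = 117/26 = 4.5.
Effort = load / MA = 234 / 4.5 = 52 kN.

52 kN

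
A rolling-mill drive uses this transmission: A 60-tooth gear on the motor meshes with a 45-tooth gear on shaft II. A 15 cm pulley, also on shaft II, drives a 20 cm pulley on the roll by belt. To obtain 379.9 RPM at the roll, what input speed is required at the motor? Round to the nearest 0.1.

379.9 RPM

Overall ratio R = 0.75 × 1.3333 = 1.
Required input speed = output speed × R = 379.9 × 1 = 379.9 RPM.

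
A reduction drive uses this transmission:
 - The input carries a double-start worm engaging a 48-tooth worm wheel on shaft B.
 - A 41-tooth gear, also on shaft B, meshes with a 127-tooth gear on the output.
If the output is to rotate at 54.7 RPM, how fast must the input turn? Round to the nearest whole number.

4066 RPM

Overall ratio R = 24 × 3.0976 = 74.341.
Required input speed = output speed × R = 54.7 × 74.341 = 4066.5 RPM.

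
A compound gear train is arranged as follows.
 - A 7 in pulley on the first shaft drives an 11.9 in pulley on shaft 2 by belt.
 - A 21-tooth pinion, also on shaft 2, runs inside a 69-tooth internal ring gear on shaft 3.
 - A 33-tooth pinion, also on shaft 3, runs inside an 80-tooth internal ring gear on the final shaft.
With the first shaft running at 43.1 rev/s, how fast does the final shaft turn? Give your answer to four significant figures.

Belt: ratio = 11.9/7 = 1.7, so shaft 2 turns at 43.1 / 1.7 = 25.353 rev/s.
Internal gear: ratio = 69/21 = 3.2857, so shaft 3 turns at 25.353 / 3.2857 = 7.7161 rev/s.
Internal gear: ratio = 80/33 = 2.4242, so the final shaft turns at 7.7161 / 2.4242 = 3.1829 rev/s.

3.183 rev/s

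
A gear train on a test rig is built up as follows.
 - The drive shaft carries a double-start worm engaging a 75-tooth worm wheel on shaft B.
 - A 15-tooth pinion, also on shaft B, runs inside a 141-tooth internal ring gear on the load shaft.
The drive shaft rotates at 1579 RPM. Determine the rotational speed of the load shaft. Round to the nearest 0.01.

Worm: ratio = 75/2 = 37.5, so shaft B turns at 1579 / 37.5 = 42.107 RPM.
Internal gear: ratio = 141/15 = 9.4, so the load shaft turns at 42.107 / 9.4 = 4.4794 RPM.

4.48 RPM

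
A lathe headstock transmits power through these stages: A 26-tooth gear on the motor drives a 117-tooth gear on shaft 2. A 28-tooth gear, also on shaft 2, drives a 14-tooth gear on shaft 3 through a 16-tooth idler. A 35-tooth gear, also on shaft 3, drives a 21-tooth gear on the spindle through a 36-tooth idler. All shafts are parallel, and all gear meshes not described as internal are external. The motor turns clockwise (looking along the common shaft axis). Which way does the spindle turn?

anticlockwise

the motor → shaft 2: external mesh, 1 reversal → CCW.
shaft 2 → shaft 3: driver → idler → driven is 2 external meshes, 2 reversals → CCW.
shaft 3 → the spindle: driver → idler → driven is 2 external meshes, 2 reversals → CCW.
5 reversals in total — an odd number — so the spindle turns opposite to the motor.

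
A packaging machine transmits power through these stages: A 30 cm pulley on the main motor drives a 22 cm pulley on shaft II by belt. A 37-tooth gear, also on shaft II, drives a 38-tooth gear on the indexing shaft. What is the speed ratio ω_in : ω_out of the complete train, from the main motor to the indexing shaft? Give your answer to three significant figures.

0.753

Each stage contributes driven/driver: belt 22/30 = 0.73333, gear mesh 38/37 = 1.027.
Overall: 0.73333 × 1.027 = 0.75315.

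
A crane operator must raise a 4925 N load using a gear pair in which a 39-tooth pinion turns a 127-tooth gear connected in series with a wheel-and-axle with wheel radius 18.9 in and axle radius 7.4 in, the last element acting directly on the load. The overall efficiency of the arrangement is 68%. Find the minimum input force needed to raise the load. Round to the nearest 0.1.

Gear pair MA = 127/39 = 3.2564.
Wheel-and-axle MA = R/r = 18.9/7.4 = 2.5541.
Combined ideal MA = 3.2564 × 2.5541 = 8.317.
Actual MA = 8.317 × 0.68 = 5.6556.
Effort = load / actual MA = 4925 / 5.6556 = 870.82 N.

870.8 N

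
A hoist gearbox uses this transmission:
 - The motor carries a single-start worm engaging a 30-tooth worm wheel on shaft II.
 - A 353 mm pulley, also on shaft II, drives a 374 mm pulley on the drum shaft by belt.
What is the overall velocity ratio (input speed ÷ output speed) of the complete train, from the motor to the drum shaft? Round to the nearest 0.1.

31.8

Each stage contributes driven/driver: worm 30/1 = 30, belt 374/353 = 1.0595.
Overall: 30 × 1.0595 = 31.785.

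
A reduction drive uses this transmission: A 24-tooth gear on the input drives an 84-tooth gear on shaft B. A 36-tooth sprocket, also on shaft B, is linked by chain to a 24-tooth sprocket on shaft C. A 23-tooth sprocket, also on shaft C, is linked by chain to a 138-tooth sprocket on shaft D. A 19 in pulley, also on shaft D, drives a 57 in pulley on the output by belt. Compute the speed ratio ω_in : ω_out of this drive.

42

Each stage contributes driven/driver: gear mesh 84/24 = 3.5, chain 24/36 = 0.66667, chain 138/23 = 6, belt 57/19 = 3.
Overall: 3.5 × 0.66667 × 6 × 3 = 42.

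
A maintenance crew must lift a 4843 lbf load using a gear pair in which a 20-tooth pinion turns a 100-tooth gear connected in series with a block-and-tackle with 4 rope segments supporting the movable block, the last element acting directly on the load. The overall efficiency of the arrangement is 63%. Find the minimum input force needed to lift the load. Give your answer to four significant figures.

Gear pair MA = 100/20 = 5.
Block-and-tackle MA = number of supporting rope parts = 4.
Combined ideal MA = 5 × 4 = 20.
Actual MA = 20 × 0.63 = 12.6.
Effort = load / actual MA = 4843 / 12.6 = 384.37 lbf.

384.4 lbf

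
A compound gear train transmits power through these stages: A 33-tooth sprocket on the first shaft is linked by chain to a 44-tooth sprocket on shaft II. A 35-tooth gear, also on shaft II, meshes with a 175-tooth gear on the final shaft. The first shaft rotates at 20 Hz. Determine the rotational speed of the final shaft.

chain 44/33 = 1.3333 → 20/1.3333 = 15 Hz
gear mesh 175/35 = 5 → 15/5 = 3 Hz

3 Hz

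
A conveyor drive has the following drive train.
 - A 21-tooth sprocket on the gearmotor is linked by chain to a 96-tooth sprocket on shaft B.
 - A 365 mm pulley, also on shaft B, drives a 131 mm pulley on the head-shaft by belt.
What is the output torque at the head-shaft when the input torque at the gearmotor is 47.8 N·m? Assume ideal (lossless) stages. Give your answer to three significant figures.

Chain: ratio = 96/21 = 4.5714; torque at shaft B = 47.8 × 4.5714 = 218.51 N·m.
Belt: ratio = 131/365 = 0.3589; torque at the head-shaft = 218.51 × 0.3589 = 78.426 N·m.

78.4 N·m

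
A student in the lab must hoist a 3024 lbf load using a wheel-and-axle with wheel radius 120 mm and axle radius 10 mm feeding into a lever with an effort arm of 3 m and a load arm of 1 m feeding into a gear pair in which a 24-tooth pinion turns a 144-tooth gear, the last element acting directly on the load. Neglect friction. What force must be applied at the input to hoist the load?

Wheel-and-axle MA = R/r = 120/10 = 12.
Lever MA = effort arm / load arm = 3/1 = 3.
Gear pair MA = 144/24 = 6.
Combined ideal MA = 12 × 3 × 6 = 216.
Effort = load / MA = 3024 / 216 = 14 lbf.

14 lbf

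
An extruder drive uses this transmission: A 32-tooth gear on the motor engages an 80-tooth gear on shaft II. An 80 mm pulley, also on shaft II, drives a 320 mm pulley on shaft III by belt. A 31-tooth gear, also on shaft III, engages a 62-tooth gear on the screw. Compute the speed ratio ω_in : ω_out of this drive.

Each stage contributes driven/driver: gear mesh 80/32 = 2.5, belt 320/80 = 4, gear mesh 62/31 = 2.
Overall: 2.5 × 4 × 2 = 20.

20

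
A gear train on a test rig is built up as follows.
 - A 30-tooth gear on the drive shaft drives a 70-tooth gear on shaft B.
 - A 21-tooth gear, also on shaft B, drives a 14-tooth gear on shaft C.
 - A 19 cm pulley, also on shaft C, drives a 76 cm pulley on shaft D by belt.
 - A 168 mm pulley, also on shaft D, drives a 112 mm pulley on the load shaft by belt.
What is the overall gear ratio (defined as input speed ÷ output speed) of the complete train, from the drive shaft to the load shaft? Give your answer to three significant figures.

Each stage contributes driven/driver: gear mesh 70/30 = 2.3333, gear mesh 14/21 = 0.66667, belt 76/19 = 4, belt 112/168 = 0.66667.
Overall: 2.3333 × 0.66667 × 4 × 0.66667 = 4.1481.

4.15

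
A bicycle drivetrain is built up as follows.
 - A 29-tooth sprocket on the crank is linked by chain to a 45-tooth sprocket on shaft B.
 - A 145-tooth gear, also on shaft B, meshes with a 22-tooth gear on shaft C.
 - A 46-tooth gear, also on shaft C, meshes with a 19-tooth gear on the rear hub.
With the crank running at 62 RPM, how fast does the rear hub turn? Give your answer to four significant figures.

637.6 RPM

the crank → shaft B (chain, 45/29): 62 ÷ 1.5517 = 39.956 RPM
shaft B → shaft C (gear mesh, 22/145): 39.956 ÷ 0.15172 = 263.34 RPM
shaft C → the rear hub (gear mesh, 19/46): 263.34 ÷ 0.41304 = 637.57 RPM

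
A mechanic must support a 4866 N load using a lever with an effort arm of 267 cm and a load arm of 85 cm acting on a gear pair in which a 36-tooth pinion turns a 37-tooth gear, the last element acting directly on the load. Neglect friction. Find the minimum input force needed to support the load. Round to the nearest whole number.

1507 N

Lever MA = effort arm / load arm = 267/85 = 3.1412.
Gear pair MA = 37/36 = 1.0278.
Combined ideal MA = 3.1412 × 1.0278 = 3.2284.
Effort = load / MA = 4866 / 3.2284 = 1507.2 N.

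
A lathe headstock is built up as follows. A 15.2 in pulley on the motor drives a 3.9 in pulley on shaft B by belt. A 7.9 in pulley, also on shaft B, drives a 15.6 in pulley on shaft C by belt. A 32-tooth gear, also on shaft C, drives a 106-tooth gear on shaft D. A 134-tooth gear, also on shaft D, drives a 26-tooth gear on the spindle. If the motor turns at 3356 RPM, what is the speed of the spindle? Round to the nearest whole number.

10306 RPM

belt 3.9/15.2 = 0.25658 → 3356/0.25658 = 13080 RPM
belt 15.6/7.9 = 1.9747 → 13080/1.9747 = 6623.7 RPM
gear mesh 106/32 = 3.3125 → 6623.7/3.3125 = 1999.6 RPM
gear mesh 26/134 = 0.19403 → 1999.6/0.19403 = 10306 RPM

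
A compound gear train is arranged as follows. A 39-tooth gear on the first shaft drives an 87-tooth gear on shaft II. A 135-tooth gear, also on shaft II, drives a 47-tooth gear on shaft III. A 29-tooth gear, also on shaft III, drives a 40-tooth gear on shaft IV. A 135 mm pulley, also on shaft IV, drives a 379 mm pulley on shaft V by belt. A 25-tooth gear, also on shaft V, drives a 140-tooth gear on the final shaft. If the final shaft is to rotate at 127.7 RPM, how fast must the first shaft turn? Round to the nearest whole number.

Overall ratio R = 2.2308 × 0.34815 × 1.3793 × 2.8074 × 5.6 = 16.841.
Required input speed = output speed × R = 127.7 × 16.841 = 2150.6 RPM.

2151 RPM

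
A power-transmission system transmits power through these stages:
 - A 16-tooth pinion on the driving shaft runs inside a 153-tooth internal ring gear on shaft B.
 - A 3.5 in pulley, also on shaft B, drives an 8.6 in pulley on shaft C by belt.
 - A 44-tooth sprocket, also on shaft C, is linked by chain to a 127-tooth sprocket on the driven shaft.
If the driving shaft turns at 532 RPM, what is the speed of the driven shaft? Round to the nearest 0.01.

internal gear 153/16 = 9.5625 → 532/9.5625 = 55.634 RPM
belt 8.6/3.5 = 2.4571 → 55.634/2.4571 = 22.642 RPM
chain 127/44 = 2.8864 → 22.642/2.8864 = 7.8444 RPM

7.84 RPM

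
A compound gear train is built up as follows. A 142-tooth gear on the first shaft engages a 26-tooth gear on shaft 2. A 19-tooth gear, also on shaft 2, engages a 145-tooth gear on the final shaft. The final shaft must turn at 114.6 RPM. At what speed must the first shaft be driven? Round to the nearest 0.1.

Overall ratio R = 0.1831 × 7.6316 = 1.3973.
Required input speed = output speed × R = 114.6 × 1.3973 = 160.13 RPM.

160.1 RPM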